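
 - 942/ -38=24 + 15/19 = 24.79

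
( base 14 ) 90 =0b1111110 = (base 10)126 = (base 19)6c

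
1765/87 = 20 + 25/87 = 20.29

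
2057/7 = 2057/7 = 293.86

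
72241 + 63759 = 136000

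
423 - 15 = 408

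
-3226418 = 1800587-5027005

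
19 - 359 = - 340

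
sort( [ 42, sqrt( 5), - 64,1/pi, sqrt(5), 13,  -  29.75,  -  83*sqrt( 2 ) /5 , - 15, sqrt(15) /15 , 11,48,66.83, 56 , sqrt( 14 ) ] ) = [ - 64, - 29.75, - 83*sqrt(2)/5, - 15 , sqrt (15 ) /15,1/pi , sqrt(5), sqrt( 5 ), sqrt(14) , 11, 13,42,48,56, 66.83] 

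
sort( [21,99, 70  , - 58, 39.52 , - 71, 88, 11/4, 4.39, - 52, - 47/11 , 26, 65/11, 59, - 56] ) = [ - 71,- 58,  -  56, - 52 , - 47/11, 11/4,4.39, 65/11, 21,26,  39.52,59,70, 88,99 ]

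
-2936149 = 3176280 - 6112429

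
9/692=9/692= 0.01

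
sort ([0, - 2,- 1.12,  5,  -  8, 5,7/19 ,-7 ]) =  [ - 8 ,  -  7,  -  2,  -  1.12,  0,7/19, 5, 5 ]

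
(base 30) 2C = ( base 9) 80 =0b1001000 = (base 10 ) 72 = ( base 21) 39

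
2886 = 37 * 78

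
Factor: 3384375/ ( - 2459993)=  - 3^1 *5^5*19^2*2459993^( - 1) 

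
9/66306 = 3/22102  =  0.00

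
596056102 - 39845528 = 556210574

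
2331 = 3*777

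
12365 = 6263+6102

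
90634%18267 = 17566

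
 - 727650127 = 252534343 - 980184470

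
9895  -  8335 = 1560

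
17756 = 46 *386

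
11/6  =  1+5/6 = 1.83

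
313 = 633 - 320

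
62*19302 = 1196724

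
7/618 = 7/618=0.01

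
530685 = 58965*9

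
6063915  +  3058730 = 9122645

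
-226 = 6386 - 6612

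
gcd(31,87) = 1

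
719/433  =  719/433= 1.66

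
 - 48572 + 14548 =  -34024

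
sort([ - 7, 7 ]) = [ - 7, 7] 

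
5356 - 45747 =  - 40391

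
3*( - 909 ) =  - 2727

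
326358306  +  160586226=486944532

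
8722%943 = 235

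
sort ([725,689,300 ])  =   [300,689,725]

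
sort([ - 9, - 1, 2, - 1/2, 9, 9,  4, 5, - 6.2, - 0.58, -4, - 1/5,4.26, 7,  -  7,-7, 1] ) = [ - 9, - 7,-7, - 6.2, - 4, - 1, - 0.58 , - 1/2, - 1/5, 1,2, 4 , 4.26,5, 7,9, 9]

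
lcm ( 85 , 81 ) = 6885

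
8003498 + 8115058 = 16118556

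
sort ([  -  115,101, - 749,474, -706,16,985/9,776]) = [ - 749, - 706, - 115,16 , 101,985/9,474, 776 ] 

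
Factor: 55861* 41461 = 2316052921 = 7^1 * 13^1* 4297^1*5923^1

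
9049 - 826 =8223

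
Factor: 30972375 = 3^4*5^3 * 7^1*19^1* 23^1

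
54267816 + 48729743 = 102997559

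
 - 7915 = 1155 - 9070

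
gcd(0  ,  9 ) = 9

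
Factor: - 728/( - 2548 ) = 2^1*7^( - 1) = 2/7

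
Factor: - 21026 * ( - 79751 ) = 1676844526 = 2^1*7^1 * 10513^1*11393^1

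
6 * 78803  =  472818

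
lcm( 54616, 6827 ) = 54616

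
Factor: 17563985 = 5^1*3512797^1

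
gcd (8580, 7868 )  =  4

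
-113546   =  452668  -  566214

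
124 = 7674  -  7550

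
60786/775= 78 + 336/775 = 78.43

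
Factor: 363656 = 2^3*131^1*347^1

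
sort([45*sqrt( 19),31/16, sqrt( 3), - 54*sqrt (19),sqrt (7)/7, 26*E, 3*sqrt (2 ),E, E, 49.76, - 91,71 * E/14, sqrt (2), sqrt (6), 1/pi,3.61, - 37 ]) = [ - 54 * sqrt(19 ), - 91  , - 37,1/pi, sqrt( 7)/7, sqrt( 2 ), sqrt ( 3),31/16, sqrt( 6),E,  E,  3.61,3 * sqrt(2 ), 71*E/14,49.76 , 26*E,45*sqrt (19)]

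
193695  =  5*38739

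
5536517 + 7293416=12829933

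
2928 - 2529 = 399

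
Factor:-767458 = -2^1*383729^1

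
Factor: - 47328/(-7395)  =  2^5*5^( - 1)  =  32/5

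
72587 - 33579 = 39008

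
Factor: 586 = 2^1 * 293^1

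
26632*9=239688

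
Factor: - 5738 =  - 2^1*19^1 * 151^1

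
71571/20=71571/20=3578.55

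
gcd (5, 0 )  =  5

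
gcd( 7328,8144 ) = 16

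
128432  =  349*368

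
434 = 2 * 217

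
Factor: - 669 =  - 3^1*223^1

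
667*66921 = 44636307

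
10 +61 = 71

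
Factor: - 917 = - 7^1*131^1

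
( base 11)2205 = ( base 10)2909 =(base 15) cde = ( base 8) 5535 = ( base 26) 47n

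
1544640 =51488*30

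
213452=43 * 4964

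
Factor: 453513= 3^1*151171^1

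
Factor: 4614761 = 673^1*6857^1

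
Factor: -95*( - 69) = 3^1* 5^1 *19^1*23^1 = 6555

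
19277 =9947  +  9330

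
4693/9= 521 + 4/9 = 521.44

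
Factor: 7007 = 7^2*11^1*13^1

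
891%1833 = 891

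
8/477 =8/477 =0.02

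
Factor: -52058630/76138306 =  - 26029315/38069153  =  - 5^1*13^1*37^1  *  79^1*137^1 * 167^(  -  1 )*257^( - 1 )*887^ ( -1 )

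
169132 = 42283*4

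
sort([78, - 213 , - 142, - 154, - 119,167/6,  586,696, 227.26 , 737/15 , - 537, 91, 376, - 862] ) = [ -862, - 537 , - 213, - 154,-142, - 119  ,  167/6,  737/15 , 78, 91,  227.26,  376, 586,  696 ] 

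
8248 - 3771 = 4477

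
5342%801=536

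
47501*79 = 3752579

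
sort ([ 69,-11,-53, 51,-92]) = [ - 92, - 53,-11, 51, 69 ] 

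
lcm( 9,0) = 0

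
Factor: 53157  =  3^1 *13^1*29^1*47^1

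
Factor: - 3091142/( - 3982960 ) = 2^( - 3)*5^( - 1 )*587^1 * 2633^1 * 49787^( - 1) = 1545571/1991480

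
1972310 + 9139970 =11112280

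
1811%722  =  367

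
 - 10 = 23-33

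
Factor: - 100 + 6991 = 3^1*2297^1=6891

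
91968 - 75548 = 16420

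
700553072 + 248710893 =949263965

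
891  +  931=1822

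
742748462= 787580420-44831958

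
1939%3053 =1939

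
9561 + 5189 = 14750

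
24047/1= 24047 = 24047.00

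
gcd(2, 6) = 2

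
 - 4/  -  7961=4/7961 = 0.00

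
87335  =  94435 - 7100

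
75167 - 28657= 46510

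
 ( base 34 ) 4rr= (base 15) 19B4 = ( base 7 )22144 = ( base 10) 5569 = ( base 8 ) 12701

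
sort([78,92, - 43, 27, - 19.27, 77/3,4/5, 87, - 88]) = [ - 88,-43, - 19.27,4/5 , 77/3, 27, 78,  87,92 ] 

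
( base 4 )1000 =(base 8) 100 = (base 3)2101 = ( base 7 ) 121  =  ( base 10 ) 64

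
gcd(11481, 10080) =3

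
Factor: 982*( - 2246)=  -2^2*491^1*1123^1  =  -  2205572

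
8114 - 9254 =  - 1140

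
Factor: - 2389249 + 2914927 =525678 =2^1 * 3^1 * 87613^1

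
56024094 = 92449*606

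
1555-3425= - 1870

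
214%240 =214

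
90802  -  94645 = -3843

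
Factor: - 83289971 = -83289971^1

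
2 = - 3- - 5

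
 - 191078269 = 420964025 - 612042294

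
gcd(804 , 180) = 12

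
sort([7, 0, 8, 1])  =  [ 0,1, 7  ,  8]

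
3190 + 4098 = 7288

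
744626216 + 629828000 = 1374454216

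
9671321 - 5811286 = 3860035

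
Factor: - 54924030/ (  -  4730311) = 2^1* 3^2*5^1 * 7^1*87181^1*4730311^(-1)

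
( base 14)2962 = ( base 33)6oc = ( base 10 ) 7338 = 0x1caa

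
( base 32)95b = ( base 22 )J8F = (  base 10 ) 9387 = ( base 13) 4371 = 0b10010010101011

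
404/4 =101 = 101.00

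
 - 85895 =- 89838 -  - 3943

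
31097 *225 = 6996825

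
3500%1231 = 1038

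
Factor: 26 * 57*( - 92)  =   -136344 = -2^3 *3^1*13^1*19^1*23^1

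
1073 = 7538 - 6465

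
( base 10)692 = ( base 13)413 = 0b1010110100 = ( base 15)312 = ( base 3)221122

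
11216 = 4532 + 6684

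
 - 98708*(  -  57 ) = 5626356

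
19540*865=16902100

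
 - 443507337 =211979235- 655486572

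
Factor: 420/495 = 2^2*3^( - 1 )* 7^1*11^ (-1 ) = 28/33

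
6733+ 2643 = 9376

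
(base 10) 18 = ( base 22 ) i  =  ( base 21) I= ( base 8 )22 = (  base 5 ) 33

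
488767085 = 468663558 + 20103527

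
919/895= 919/895  =  1.03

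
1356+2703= 4059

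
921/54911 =921/54911=0.02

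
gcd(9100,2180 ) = 20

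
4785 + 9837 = 14622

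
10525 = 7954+2571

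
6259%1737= 1048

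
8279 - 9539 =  - 1260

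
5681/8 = 710 + 1/8 = 710.12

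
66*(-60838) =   -  4015308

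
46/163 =46/163=0.28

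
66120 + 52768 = 118888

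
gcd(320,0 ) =320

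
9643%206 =167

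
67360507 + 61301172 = 128661679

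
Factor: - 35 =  - 5^1*7^1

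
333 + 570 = 903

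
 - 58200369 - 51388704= -109589073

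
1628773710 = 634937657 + 993836053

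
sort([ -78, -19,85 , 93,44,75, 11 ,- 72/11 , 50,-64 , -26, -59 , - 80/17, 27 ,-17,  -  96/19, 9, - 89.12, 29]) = [-89.12,- 78, -64, - 59,- 26,  -  19, - 17, - 72/11,-96/19,  -  80/17, 9,11,27, 29,44,50,75,85,93]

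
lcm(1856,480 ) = 27840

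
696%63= 3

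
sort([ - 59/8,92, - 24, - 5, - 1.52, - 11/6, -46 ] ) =[ - 46, - 24 , - 59/8, - 5, - 11/6, - 1.52,92]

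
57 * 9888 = 563616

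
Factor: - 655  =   - 5^1*131^1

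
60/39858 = 10/6643 = 0.00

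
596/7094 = 298/3547= 0.08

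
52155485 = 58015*899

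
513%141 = 90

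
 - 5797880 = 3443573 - 9241453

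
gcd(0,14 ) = 14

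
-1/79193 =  - 1/79193= - 0.00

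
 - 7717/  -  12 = 7717/12 = 643.08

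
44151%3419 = 3123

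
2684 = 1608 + 1076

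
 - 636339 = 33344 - 669683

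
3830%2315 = 1515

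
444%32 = 28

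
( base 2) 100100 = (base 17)22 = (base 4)210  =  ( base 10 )36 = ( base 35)11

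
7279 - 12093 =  - 4814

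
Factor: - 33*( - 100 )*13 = 2^2*3^1 * 5^2*11^1*  13^1=   42900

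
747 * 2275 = 1699425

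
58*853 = 49474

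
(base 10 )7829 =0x1E95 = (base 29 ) 98S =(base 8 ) 17225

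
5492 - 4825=667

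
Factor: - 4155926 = - 2^1*263^1*7901^1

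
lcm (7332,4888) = 14664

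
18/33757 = 18/33757 = 0.00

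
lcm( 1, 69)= 69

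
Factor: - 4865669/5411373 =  - 3^( - 1) *11^ ( - 1)*73^1 *66653^1*163981^( - 1) 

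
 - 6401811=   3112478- 9514289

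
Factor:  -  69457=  - 69457^1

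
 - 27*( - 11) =297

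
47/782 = 47/782=0.06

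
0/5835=0= 0.00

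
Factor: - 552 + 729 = 3^1*59^1  =  177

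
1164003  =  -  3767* ( -309)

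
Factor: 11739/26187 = 13/29 = 13^1*29^( - 1 ) 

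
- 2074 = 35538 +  - 37612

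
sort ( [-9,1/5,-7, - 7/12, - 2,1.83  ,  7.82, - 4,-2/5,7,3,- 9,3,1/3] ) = [-9,-9,-7,-4, - 2, - 7/12, - 2/5,1/5, 1/3,1.83 , 3, 3, 7,7.82]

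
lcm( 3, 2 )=6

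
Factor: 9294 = 2^1*3^1*1549^1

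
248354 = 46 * 5399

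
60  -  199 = -139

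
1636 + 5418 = 7054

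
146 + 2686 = 2832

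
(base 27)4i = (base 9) 150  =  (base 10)126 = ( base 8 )176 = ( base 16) 7E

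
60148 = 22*2734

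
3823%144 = 79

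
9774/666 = 14  +  25/37 = 14.68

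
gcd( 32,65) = 1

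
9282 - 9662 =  -380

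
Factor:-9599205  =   - 3^1 * 5^1 * 7^1 *11^1 * 8311^1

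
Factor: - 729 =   -  3^6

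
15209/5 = 15209/5  =  3041.80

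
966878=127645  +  839233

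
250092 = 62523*4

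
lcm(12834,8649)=397854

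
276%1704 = 276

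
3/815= 3/815 = 0.00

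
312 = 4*78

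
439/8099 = 439/8099 = 0.05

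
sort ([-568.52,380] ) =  [ - 568.52,380 ] 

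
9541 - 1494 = 8047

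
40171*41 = 1647011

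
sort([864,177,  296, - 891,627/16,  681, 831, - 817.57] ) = [ - 891, - 817.57,627/16,177,  296,  681, 831,864 ]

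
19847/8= 2480+7/8= 2480.88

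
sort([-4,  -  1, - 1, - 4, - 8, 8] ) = [ - 8 , - 4 , - 4, - 1,  -  1, 8 ] 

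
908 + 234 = 1142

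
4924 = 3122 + 1802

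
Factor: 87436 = 2^2*21859^1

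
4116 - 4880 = - 764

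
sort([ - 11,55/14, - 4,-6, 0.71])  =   [ - 11, - 6,- 4,0.71,55/14]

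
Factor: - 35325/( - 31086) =2^( - 1)*5^2*11^( - 1) = 25/22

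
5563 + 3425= 8988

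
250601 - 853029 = -602428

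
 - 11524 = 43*( - 268)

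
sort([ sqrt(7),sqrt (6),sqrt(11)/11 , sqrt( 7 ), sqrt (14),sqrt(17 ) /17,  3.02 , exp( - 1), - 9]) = [ - 9, sqrt(17) /17, sqrt( 11)/11,exp( - 1),sqrt(6),sqrt(7) , sqrt(7), 3.02, sqrt( 14) ] 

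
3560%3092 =468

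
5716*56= 320096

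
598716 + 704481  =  1303197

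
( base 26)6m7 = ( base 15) 1590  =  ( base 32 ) 4GR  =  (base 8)11033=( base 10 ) 4635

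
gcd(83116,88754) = 2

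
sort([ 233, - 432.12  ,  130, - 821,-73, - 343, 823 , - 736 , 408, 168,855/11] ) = [ - 821, - 736,  -  432.12,- 343, - 73, 855/11, 130,168 , 233, 408 , 823] 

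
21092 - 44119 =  -23027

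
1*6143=6143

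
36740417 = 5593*6569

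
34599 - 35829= - 1230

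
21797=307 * 71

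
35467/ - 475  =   - 75 + 158/475 = - 74.67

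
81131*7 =567917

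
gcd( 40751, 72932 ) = 1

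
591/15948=197/5316 = 0.04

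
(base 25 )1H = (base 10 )42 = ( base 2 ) 101010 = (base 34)18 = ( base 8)52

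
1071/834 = 357/278 = 1.28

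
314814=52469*6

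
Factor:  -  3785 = -5^1*757^1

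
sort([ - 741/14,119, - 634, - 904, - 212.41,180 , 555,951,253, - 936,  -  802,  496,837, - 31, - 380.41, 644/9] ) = [ - 936, - 904,  -  802, - 634, - 380.41, - 212.41,  -  741/14, - 31,  644/9,119,180,253,496 , 555, 837, 951] 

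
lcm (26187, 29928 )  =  209496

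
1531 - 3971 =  - 2440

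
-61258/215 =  - 61258/215= - 284.92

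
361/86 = 4 + 17/86 = 4.20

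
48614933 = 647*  75139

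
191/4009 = 191/4009 =0.05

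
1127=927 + 200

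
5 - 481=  - 476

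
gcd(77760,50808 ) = 24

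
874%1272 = 874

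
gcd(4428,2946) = 6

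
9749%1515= 659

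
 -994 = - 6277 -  - 5283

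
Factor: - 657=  - 3^2*73^1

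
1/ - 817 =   -  1/817 = - 0.00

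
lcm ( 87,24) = 696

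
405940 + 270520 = 676460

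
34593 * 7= 242151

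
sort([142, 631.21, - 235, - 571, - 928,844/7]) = [ - 928, - 571,  -  235, 844/7 , 142, 631.21 ]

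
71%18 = 17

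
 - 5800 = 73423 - 79223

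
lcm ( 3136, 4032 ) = 28224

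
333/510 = 111/170 = 0.65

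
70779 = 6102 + 64677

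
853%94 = 7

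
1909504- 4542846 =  - 2633342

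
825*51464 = 42457800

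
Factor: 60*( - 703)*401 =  - 2^2*3^1* 5^1 * 19^1 *37^1*401^1 = - 16914180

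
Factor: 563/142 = 2^( - 1 )*71^ (-1)*563^1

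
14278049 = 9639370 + 4638679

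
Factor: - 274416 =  - 2^4*3^1*5717^1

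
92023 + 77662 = 169685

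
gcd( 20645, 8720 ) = 5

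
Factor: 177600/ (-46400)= - 3^1* 29^ (  -  1)*37^1 = - 111/29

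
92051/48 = 92051/48 = 1917.73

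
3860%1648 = 564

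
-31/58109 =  - 31/58109 = - 0.00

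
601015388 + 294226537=895241925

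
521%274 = 247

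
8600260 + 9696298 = 18296558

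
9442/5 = 9442/5= 1888.40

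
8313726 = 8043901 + 269825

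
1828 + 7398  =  9226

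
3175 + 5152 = 8327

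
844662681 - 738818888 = 105843793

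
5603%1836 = 95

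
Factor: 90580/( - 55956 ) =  - 22645/13989 = - 3^( -1 )*5^1*7^1 * 647^1*4663^( - 1)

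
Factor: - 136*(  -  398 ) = 2^4 *17^1 *199^1 = 54128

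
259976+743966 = 1003942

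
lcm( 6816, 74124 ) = 592992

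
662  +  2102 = 2764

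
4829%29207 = 4829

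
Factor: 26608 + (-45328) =  -  2^5*3^2 * 5^1*13^1 = - 18720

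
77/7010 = 77/7010 =0.01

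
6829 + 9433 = 16262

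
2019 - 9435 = -7416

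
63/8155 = 9/1165 = 0.01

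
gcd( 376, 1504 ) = 376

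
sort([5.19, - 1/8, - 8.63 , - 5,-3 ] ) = [ - 8.63, - 5,-3, - 1/8 , 5.19 ] 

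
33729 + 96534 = 130263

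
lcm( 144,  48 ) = 144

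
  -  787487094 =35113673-822600767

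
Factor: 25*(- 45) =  - 3^2*5^3  =  - 1125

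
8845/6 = 8845/6  =  1474.17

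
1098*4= 4392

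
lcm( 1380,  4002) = 40020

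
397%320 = 77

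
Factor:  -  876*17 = -14892  =  -  2^2*3^1*17^1 * 73^1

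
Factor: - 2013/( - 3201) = 61^1*97^( - 1) = 61/97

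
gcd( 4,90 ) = 2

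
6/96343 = 6/96343 = 0.00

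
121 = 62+59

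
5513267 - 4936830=576437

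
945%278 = 111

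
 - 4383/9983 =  - 1 + 5600/9983 =- 0.44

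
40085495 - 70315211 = - 30229716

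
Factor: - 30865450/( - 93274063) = 2^1*5^2*7^1*11^1*29^(  -  1)*61^( - 1) * 8017^1*52727^ ( - 1) 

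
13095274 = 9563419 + 3531855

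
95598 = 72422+23176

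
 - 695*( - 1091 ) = 758245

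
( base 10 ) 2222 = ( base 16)8AE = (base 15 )9d2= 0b100010101110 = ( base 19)62i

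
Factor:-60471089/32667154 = -2^( - 1)*7^1*13^(-1) * 1256429^(-1)*8638727^1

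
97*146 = 14162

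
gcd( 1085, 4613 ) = 7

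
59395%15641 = 12472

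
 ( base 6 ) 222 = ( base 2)1010110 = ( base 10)86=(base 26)38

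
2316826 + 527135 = 2843961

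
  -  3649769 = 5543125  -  9192894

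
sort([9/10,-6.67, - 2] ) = [ - 6.67  ,-2,9/10]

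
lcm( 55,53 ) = 2915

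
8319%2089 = 2052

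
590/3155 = 118/631 = 0.19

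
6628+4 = 6632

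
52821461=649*81389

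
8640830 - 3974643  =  4666187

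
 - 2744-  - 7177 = 4433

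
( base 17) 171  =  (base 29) E3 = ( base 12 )2A1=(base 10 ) 409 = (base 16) 199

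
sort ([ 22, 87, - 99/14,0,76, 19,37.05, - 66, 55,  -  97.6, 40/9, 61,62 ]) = [ - 97.6, - 66, - 99/14, 0, 40/9,19,22, 37.05,55  ,  61, 62,76, 87 ] 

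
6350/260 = 24+11/26=24.42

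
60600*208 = 12604800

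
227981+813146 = 1041127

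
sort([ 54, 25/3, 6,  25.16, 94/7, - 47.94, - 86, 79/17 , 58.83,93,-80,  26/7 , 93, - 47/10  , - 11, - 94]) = [ - 94, - 86,-80, - 47.94 , - 11, - 47/10, 26/7,79/17,6,  25/3,94/7, 25.16, 54,  58.83, 93,93 ]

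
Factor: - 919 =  - 919^1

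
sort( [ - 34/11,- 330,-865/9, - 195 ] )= [ - 330,-195, - 865/9 ,-34/11]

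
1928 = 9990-8062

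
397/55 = 397/55=7.22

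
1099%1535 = 1099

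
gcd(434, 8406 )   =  2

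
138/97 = 138/97 = 1.42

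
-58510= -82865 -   -  24355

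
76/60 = 1 + 4/15=1.27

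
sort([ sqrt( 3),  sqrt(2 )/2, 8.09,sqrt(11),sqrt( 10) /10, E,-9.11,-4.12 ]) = [- 9.11,-4.12,  sqrt( 10) /10,sqrt( 2 ) /2,sqrt( 3),E,sqrt( 11) , 8.09]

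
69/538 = 69/538 = 0.13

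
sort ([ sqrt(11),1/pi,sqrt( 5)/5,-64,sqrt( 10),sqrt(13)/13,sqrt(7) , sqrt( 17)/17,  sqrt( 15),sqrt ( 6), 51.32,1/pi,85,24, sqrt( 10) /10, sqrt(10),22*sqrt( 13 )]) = [  -  64 , sqrt(17) /17, sqrt( 13 ) /13,sqrt( 10)/10,1/pi,1/pi,sqrt( 5) /5,sqrt(6), sqrt(7 ),sqrt ( 10),sqrt ( 10 ), sqrt( 11 ),sqrt ( 15 ),24,51.32, 22* sqrt(13 ),85] 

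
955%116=27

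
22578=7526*3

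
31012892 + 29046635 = 60059527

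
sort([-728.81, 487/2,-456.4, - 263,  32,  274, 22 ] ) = [-728.81, - 456.4, - 263,22, 32,  487/2,274]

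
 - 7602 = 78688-86290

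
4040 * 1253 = 5062120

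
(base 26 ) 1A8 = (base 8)1660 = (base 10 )944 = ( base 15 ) 42e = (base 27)17Q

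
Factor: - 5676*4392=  - 2^5*3^3* 11^1*43^1*61^1 = -  24928992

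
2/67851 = 2/67851 =0.00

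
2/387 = 2/387  =  0.01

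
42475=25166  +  17309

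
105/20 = 5 + 1/4=5.25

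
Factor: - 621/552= - 9/8=- 2^( - 3 ) * 3^2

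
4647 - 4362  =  285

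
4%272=4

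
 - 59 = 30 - 89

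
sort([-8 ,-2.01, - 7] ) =[-8, -7, - 2.01 ] 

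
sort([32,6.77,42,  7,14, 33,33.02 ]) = [ 6.77,7 , 14,  32,33, 33.02,42]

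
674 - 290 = 384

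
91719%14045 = 7449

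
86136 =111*776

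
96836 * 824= 79792864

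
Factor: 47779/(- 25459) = - 7^( - 1 )*3637^( - 1)*47779^1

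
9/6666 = 3/2222 =0.00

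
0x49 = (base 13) 58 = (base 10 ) 73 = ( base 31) 2b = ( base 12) 61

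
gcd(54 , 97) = 1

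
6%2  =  0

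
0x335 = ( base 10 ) 821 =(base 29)S9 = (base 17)2e5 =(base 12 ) 585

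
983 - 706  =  277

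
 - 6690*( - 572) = 3826680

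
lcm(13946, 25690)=488110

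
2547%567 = 279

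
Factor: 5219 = 17^1 * 307^1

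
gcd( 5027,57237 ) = 1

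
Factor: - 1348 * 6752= - 9101696 = -  2^7 *211^1*337^1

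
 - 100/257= - 1 +157/257=-0.39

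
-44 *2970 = -130680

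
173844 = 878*198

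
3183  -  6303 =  - 3120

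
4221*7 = 29547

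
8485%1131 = 568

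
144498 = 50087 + 94411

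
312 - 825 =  - 513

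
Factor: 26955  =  3^2*5^1*599^1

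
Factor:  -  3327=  - 3^1*1109^1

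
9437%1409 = 983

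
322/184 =1+3/4 = 1.75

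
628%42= 40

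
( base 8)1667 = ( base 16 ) 3b7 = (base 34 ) RX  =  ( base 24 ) 1FF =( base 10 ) 951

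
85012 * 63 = 5355756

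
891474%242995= 162489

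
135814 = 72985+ 62829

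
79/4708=79/4708 = 0.02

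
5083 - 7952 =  - 2869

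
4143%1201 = 540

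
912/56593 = 912/56593 = 0.02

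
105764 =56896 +48868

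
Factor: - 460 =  - 2^2*5^1*23^1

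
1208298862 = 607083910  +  601214952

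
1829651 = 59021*31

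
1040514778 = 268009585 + 772505193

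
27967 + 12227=40194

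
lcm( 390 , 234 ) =1170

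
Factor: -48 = - 2^4*3^1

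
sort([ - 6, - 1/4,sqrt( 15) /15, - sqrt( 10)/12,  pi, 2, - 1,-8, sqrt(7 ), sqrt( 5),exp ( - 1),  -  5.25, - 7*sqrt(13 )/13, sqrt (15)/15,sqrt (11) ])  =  [ - 8 ,-6, - 5.25, - 7*sqrt ( 13 ) /13, - 1, - sqrt ( 10)/12, - 1/4,  sqrt( 15)/15, sqrt (15)/15, exp( - 1 ), 2, sqrt (5 ), sqrt (7 ), pi, sqrt(11)]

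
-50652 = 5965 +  - 56617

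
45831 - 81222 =- 35391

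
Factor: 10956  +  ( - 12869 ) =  - 1913  =  -  1913^1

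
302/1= 302 = 302.00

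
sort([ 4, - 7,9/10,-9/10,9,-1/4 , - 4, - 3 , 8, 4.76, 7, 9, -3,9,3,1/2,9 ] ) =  [-7,-4,- 3 ,-3, - 9/10, - 1/4,1/2 , 9/10 , 3, 4, 4.76,7, 8,9,9, 9,9]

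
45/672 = 15/224 = 0.07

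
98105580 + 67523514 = 165629094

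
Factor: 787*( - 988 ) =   -  777556 = - 2^2*  13^1*19^1*787^1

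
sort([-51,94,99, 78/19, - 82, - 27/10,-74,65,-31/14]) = [ - 82, - 74, - 51,-27/10,  -  31/14, 78/19, 65, 94, 99 ] 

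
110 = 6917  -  6807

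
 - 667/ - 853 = 667/853=0.78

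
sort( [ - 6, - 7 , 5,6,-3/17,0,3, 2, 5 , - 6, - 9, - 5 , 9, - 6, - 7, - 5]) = [ - 9, - 7, - 7, - 6 , - 6, - 6  , - 5,  -  5, - 3/17, 0 , 2,3, 5 , 5, 6,9]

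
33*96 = 3168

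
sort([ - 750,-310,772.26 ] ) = [ - 750, - 310,772.26] 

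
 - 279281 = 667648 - 946929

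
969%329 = 311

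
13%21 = 13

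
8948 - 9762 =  - 814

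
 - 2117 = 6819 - 8936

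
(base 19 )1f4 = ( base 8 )1212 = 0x28a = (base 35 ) IK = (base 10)650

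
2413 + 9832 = 12245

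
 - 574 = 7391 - 7965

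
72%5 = 2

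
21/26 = 21/26 = 0.81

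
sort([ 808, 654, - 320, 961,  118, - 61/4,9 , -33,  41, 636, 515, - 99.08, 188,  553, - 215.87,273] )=[ - 320, - 215.87,  -  99.08,-33, - 61/4,9, 41,118,188, 273,515 , 553,636,  654 , 808,961]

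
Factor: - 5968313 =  - 13^1*97^1*4733^1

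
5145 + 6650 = 11795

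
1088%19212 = 1088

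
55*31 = 1705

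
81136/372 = 20284/93 = 218.11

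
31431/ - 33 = - 953+6/11 = -952.45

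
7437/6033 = 1 + 468/2011 = 1.23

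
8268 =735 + 7533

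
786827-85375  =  701452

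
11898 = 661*18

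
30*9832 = 294960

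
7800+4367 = 12167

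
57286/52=28643/26 = 1101.65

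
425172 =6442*66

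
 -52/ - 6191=52/6191= 0.01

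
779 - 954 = -175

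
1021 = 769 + 252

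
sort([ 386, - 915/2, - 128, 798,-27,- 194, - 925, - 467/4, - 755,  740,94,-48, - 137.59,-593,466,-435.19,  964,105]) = [ - 925, - 755, - 593, - 915/2, - 435.19, - 194, - 137.59,  -  128, - 467/4, - 48, - 27, 94,105,386,  466, 740,  798 , 964 ]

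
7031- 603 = 6428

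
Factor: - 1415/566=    - 2^( - 1)*5^1   =  - 5/2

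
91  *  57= 5187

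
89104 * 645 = 57472080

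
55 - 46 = 9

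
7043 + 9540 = 16583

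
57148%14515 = 13603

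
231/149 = 1 + 82/149 = 1.55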